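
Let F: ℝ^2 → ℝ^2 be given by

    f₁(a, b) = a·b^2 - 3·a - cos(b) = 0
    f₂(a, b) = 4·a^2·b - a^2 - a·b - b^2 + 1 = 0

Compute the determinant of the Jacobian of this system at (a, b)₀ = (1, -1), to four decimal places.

-35.5732

J = [[b^2 - 3, 2·a·b + sin(b)], [8·a·b - 2·a - b, 4·a^2 - a - 2·b]].
At the point, J = [[-2.0000, -2.841471], [-9.0000, 5.0000]].
det J = -35.5732.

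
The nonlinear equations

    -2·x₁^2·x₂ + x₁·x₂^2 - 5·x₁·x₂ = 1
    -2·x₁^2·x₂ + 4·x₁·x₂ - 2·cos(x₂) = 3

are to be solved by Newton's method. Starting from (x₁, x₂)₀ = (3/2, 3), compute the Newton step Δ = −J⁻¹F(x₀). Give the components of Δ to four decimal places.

(-0.5174, -3.6944)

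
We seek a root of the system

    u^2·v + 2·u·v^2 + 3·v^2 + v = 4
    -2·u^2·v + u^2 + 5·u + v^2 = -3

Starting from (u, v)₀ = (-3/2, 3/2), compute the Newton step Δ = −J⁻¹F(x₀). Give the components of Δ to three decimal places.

(0.577, -0.269)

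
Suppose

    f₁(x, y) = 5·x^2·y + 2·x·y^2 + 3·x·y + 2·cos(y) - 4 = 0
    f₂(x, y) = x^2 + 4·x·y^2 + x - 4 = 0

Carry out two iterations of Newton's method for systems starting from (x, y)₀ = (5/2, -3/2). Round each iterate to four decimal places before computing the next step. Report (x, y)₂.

(0.3521, -1.3624)

At (5/2, -3/2): F = (-50.733526, 27.2500).
Jacobian J = [[10·x·y + 2·y^2 + 3·y, 5·x^2 + 4·x·y + 3·x - 2·sin(y)], [2·x + 4·y^2 + 1, 8·x·y]].
At the point, J = [[-37.5000, 25.744990], [15.0000, -30.0000]] (det J = 738.825150).
Solving J·Δ = −F gives Δ = (-1.1105, 0.3531).
Then the next iterate is (x, y)₁ = (1.3895, -1.1469).
Round to (1.3895, -1.1469) and repeat: F = (-15.374441, 6.631090), J = [[-16.746116, 9.270568], [9.040518, -12.748940]].
Δ = (-1.0374, -0.2155), so (x, y)₂ = (0.3521, -1.3624).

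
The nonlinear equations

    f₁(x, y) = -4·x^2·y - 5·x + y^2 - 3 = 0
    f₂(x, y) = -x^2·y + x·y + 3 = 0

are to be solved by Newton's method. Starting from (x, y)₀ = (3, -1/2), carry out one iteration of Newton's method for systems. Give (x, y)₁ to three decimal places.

(-1.366, -1.319)

At (3, -1/2): F = (0.250, 6.000).
Jacobian J = [[-8·x·y - 5, -4·x^2 + 2·y], [-2·x·y + y, -x^2 + x]].
At the point, J = [[7.000, -37.000], [2.500, -6.000]] (det J = 50.500).
Solving J·Δ = −F gives Δ = (-4.366, -0.819).
Then the next iterate is (x, y)₁ = (-1.366, -1.319).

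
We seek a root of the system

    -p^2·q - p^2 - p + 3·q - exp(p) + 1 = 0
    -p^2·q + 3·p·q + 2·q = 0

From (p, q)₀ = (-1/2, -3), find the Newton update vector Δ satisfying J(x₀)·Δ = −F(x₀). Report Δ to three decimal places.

(-0.005, 2.759)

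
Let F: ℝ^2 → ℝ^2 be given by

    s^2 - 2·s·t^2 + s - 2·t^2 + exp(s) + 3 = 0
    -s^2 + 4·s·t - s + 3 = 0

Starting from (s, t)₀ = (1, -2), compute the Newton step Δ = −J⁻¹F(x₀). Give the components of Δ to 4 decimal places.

At (1, -2): F = (-8.281718, -7.0000).
Jacobian J = [[2·s - 2·t^2 + exp(s) + 1, -4·s·t - 4·t], [-2·s + 4·t - 1, 4·s]].
At the point, J = [[-2.281718, 16.0000], [-11.0000, 4.0000]] (det J = 166.873127).
Solving J·Δ = −F gives Δ = (-0.4727, 0.4502).

(-0.4727, 0.4502)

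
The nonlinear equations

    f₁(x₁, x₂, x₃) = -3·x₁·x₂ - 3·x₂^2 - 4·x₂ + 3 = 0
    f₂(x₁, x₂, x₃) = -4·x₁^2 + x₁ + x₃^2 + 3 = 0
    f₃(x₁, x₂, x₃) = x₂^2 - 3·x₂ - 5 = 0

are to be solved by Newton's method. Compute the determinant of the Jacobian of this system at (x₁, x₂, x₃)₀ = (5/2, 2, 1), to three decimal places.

J = [[-3·x₂, -3·x₁ - 6·x₂ - 4, 0], [-8·x₁ + 1, 0, 2·x₃], [0, 2·x₂ - 3, 0]].
At the point, J = [[-6.000, -23.500, 0.000], [-19.000, 0.000, 2.000], [0.000, 1.000, 0.000]].
det J = 12.000.

12.000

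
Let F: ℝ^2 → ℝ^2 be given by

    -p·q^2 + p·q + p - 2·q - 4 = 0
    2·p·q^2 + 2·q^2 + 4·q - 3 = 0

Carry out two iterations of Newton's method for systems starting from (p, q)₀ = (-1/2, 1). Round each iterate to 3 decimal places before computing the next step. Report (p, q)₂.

(11.064, -0.034)

At (-1/2, 1): F = (-6.500, 2.000).
Jacobian J = [[-q^2 + q + 1, -2·p·q + p - 2], [2·q^2, 4·p·q + 4·q + 4]].
At the point, J = [[1.000, -1.500], [2.000, 6.000]] (det J = 9.000).
Solving J·Δ = −F gives Δ = (4.000, -1.667).
Then the next iterate is (p, q)₁ = (3.500, -0.667).
Round to (3.500, -0.667) and repeat: F = (-3.05761, -1.66400), J = [[-0.11189, 6.169], [0.88978, -8.006]].
Δ = (7.564, 0.633), so (p, q)₂ = (11.064, -0.034).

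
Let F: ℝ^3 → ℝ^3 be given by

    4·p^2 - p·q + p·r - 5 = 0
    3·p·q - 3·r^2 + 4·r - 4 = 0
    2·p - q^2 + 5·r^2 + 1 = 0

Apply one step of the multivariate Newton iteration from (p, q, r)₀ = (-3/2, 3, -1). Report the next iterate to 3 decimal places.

At (-3/2, 3, -1): F = (10.000, -24.500, -6.000).
Jacobian J = [[8·p - q + r, -p, p], [3·q, 3·p, -6·r + 4], [2, -2·q, 10·r]].
At the point, J = [[-16.000, 1.500, -1.500], [9.000, -4.500, 10.000], [2.000, -6.000, -10.000]] (det J = -1447.500).
Solving J·Δ = −F gives Δ = (0.285, -2.606, 1.021).
Then the next iterate is (p, q, r)₁ = (-1.215, 0.394, 0.021).

(-1.215, 0.394, 0.021)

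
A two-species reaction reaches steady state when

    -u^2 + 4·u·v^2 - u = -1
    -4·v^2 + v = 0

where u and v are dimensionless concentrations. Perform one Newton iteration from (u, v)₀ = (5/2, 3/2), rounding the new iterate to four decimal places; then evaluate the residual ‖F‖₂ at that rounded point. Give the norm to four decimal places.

11.1446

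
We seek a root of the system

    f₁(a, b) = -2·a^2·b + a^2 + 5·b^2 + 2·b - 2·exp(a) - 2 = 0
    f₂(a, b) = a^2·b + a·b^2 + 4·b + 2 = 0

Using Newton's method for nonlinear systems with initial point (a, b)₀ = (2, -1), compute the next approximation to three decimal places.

(0.797, -0.902)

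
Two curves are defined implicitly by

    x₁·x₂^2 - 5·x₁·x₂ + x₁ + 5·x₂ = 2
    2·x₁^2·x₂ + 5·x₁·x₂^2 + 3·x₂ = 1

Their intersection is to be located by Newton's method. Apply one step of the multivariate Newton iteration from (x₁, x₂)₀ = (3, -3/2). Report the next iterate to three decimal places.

At (3, -3/2): F = (22.750, 1.250).
Jacobian J = [[x₂^2 - 5·x₂ + 1, 2·x₁·x₂ - 5·x₁ + 5], [4·x₁·x₂ + 5·x₂^2, 2·x₁^2 + 10·x₁·x₂ + 3]].
At the point, J = [[10.750, -19.000], [-6.750, -24.000]] (det J = -386.250).
Solving J·Δ = −F gives Δ = (-1.352, 0.432).
Then the next iterate is (x₁, x₂)₁ = (1.648, -1.068).

(1.648, -1.068)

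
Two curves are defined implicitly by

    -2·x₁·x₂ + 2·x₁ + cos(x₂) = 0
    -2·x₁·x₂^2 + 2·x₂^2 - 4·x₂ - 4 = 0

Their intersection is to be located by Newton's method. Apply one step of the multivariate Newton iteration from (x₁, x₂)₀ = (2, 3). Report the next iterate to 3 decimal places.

(2.289, 0.550)

At (2, 3): F = (-8.98999, -34.000).
Jacobian J = [[-2·x₂ + 2, -2·x₁ - sin(x₂)], [-2·x₂^2, -4·x₁·x₂ + 4·x₂ - 4]].
At the point, J = [[-4.000, -4.14112], [-18.000, -16.000]] (det J = -10.54016).
Solving J·Δ = −F gives Δ = (0.289, -2.450).
Then the next iterate is (x₁, x₂)₁ = (2.289, 0.550).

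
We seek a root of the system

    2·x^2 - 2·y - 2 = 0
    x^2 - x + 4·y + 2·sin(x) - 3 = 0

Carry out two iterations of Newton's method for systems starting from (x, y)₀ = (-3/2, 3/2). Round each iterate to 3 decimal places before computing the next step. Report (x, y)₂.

At (-3/2, 3/2): F = (-0.500, 4.75501).
Jacobian J = [[4·x, -2], [2·x + 2·cos(x) - 1, 4]].
At the point, J = [[-6.000, -2.000], [-3.85853, 4.000]] (det J = -31.71705).
Solving J·Δ = −F gives Δ = (0.237, -0.960).
Then the next iterate is (x, y)₁ = (-1.263, 0.540).
Round to (-1.263, 0.540) and repeat: F = (0.11034, 0.11216), J = [[-5.052, -2.000], [-2.92008, 4.000]].
Δ = (0.026, -0.009), so (x, y)₂ = (-1.237, 0.531).

(-1.237, 0.531)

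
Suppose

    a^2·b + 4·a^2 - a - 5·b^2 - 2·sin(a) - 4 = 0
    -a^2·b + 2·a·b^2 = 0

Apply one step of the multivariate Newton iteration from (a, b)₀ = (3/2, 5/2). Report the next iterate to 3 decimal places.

At (3/2, 5/2): F = (-24.11999, 13.125).
Jacobian J = [[2·a·b + 8·a - 2·cos(a) - 1, a^2 - 10·b], [-2·a·b + 2·b^2, -a^2 + 4·a·b]].
At the point, J = [[18.35853, -22.750], [5.000, 12.750]] (det J = 347.82120).
Solving J·Δ = −F gives Δ = (0.026, -1.039).
Then the next iterate is (a, b)₁ = (1.526, 1.461).

(1.526, 1.461)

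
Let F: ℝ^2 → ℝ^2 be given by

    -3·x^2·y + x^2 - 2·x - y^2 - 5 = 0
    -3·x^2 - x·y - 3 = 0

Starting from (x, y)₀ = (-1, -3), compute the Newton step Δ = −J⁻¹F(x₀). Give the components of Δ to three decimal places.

At (-1, -3): F = (-2.000, -9.000).
Jacobian J = [[-6·x·y + 2·x - 2, -3·x^2 - 2·y], [-6·x - y, -x]].
At the point, J = [[-22.000, 3.000], [9.000, 1.000]] (det J = -49.000).
Solving J·Δ = −F gives Δ = (0.510, 4.408).

(0.510, 4.408)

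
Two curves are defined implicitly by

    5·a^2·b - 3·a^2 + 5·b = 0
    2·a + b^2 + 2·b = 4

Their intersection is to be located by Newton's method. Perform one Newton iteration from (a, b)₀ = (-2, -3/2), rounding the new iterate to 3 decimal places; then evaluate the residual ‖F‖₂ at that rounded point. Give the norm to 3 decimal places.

At (-2, -3/2): F = (-49.500, -8.750).
Jacobian J = [[10·a·b - 6·a, 5·a^2 + 5], [2, 2·b + 2]].
At the point, J = [[42.000, 25.000], [2.000, -1.000]] (det J = -92.000).
Solving J·Δ = −F gives Δ = (2.916, -2.918).
Then the next iterate is (a, b)₁ = (0.916, -4.418).
Re-evaluating at (0.916, -4.418): F = (-43.14192, 8.51472), so ‖F‖₂ = 43.974.

43.974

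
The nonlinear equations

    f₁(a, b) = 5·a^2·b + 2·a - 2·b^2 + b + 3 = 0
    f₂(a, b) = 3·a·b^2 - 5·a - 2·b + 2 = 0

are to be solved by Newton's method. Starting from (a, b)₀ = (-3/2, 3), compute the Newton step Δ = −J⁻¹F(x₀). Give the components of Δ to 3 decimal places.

At (-3/2, 3): F = (18.750, -37.000).
Jacobian J = [[10·a·b + 2, 5·a^2 - 4·b + 1], [3·b^2 - 5, 6·a·b - 2]].
At the point, J = [[-43.000, 0.250], [22.000, -29.000]] (det J = 1241.500).
Solving J·Δ = −F gives Δ = (0.431, -0.949).

(0.431, -0.949)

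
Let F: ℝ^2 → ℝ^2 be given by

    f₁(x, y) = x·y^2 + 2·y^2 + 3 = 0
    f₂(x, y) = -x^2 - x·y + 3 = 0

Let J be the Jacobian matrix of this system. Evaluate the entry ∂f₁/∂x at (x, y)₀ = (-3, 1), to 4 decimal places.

∂f₁/∂x = y^2.
At (-3, 1) this is 1.0000.

1.0000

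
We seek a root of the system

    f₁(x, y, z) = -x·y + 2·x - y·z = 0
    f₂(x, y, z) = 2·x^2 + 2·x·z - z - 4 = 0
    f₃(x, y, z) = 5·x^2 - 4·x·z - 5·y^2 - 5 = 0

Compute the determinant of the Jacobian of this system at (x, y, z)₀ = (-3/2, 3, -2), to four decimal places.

J = [[-y + 2, -x - z, -y], [4·x + 2·z, 0, 2·x - 1], [10·x - 4·z, -10·y, -4·x]].
At the point, J = [[-1.0000, 3.5000, -3.0000], [-10.0000, 0.0000, -4.0000], [-7.0000, -30.0000, 6.0000]].
det J = -472.0000.

-472.0000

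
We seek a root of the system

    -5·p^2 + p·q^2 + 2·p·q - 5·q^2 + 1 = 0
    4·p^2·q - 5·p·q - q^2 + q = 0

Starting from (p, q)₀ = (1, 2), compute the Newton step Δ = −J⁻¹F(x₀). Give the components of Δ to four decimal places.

(-0.0870, -1.1304)

At (1, 2): F = (-16.0000, -4.0000).
Jacobian J = [[-10·p + q^2 + 2·q, 2·p·q + 2·p - 10·q], [8·p·q - 5·q, 4·p^2 - 5·p - 2·q + 1]].
At the point, J = [[-2.0000, -14.0000], [6.0000, -4.0000]] (det J = 92.0000).
Solving J·Δ = −F gives Δ = (-0.0870, -1.1304).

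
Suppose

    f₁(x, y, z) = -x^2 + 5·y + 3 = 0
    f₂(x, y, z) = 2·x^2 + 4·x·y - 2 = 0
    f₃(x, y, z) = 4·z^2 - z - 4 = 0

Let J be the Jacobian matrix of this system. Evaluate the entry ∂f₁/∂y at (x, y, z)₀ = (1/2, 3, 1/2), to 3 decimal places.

5.000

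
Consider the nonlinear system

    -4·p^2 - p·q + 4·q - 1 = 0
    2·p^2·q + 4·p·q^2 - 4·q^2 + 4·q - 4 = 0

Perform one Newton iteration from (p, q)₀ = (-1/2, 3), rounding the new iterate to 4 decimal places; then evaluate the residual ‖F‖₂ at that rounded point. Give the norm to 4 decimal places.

At (-1/2, 3): F = (11.5000, -44.5000).
Jacobian J = [[-8·p - q, -p + 4], [4·p·q + 4·q^2, 2·p^2 + 8·p·q - 8·q + 4]].
At the point, J = [[1.0000, 4.5000], [30.0000, -31.5000]] (det J = -166.5000).
Solving J·Δ = −F gives Δ = (-0.9730, -2.3393).
Then the next iterate is (p, q)₁ = (-1.4730, 0.6607).
Re-evaluating at (-1.4730, 0.6607): F = (-6.062905, -2.808220), so ‖F‖₂ = 6.6817.

6.6817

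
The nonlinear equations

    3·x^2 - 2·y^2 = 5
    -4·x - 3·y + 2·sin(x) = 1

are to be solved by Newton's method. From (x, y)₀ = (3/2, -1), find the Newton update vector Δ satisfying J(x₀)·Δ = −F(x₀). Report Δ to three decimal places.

(0.758, -1.644)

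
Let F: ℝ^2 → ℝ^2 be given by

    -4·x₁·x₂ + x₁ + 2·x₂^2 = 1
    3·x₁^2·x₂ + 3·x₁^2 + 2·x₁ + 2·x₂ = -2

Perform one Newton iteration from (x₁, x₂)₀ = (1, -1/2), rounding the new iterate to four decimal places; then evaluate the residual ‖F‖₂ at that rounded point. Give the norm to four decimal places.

1.2238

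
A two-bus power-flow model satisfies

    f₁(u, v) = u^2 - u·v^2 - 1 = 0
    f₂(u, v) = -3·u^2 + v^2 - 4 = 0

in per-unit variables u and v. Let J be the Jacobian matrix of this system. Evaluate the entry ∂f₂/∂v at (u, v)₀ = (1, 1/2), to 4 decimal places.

1.0000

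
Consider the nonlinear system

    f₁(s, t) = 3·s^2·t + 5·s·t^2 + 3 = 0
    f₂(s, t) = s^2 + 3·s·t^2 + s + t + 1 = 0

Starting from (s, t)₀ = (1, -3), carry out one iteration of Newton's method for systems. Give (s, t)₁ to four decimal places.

(0.8120, -1.7436)

At (1, -3): F = (39.0000, 27.0000).
Jacobian J = [[6·s·t + 5·t^2, 3·s^2 + 10·s·t], [2·s + 3·t^2 + 1, 6·s·t + 1]].
At the point, J = [[27.0000, -27.0000], [30.0000, -17.0000]] (det J = 351.0000).
Solving J·Δ = −F gives Δ = (-0.1880, 1.2564).
Then the next iterate is (s, t)₁ = (0.8120, -1.7436).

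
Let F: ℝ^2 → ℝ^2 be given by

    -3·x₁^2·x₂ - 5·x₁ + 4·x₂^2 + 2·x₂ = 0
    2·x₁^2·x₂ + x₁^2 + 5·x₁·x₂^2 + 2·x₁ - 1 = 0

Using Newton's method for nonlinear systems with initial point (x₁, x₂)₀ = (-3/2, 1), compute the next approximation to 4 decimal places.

At (-3/2, 1): F = (6.7500, -4.7500).
Jacobian J = [[-6·x₁·x₂ - 5, -3·x₁^2 + 8·x₂ + 2], [4·x₁·x₂ + 2·x₁ + 5·x₂^2 + 2, 2·x₁^2 + 10·x₁·x₂]].
At the point, J = [[4.0000, 3.2500], [-2.0000, -10.5000]] (det J = -35.5000).
Solving J·Δ = −F gives Δ = (-1.5616, -0.1549).
Then the next iterate is (x₁, x₂)₁ = (-3.0616, 0.8451).

(-3.0616, 0.8451)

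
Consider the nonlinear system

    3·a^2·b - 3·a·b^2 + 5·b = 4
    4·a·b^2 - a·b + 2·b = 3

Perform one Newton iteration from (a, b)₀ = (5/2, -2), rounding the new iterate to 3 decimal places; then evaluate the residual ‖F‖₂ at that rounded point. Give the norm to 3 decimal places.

24.883

At (5/2, -2): F = (-81.500, 38.000).
Jacobian J = [[6·a·b - 3·b^2, 3·a^2 - 6·a·b + 5], [4·b^2 - b, 8·a·b - a + 2]].
At the point, J = [[-42.000, 53.750], [18.000, -40.500]] (det J = 733.500).
Solving J·Δ = −F gives Δ = (-1.715, 0.176).
Then the next iterate is (a, b)₁ = (0.785, -1.824).
Re-evaluating at (0.785, -1.824): F = (-24.32701, 5.23054), so ‖F‖₂ = 24.883.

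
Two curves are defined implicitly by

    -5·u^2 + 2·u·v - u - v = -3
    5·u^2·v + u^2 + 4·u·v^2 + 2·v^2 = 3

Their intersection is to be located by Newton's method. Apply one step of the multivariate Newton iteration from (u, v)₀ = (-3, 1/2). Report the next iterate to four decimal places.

(-1.5654, 0.5769)

At (-3, 1/2): F = (-42.5000, 26.0000).
Jacobian J = [[-10·u + 2·v - 1, 2·u - 1], [10·u·v + 2·u + 4·v^2, 5·u^2 + 8·u·v + 4·v]].
At the point, J = [[30.0000, -7.0000], [-20.0000, 35.0000]] (det J = 910.0000).
Solving J·Δ = −F gives Δ = (1.4346, 0.0769).
Then the next iterate is (u, v)₁ = (-1.5654, 0.5769).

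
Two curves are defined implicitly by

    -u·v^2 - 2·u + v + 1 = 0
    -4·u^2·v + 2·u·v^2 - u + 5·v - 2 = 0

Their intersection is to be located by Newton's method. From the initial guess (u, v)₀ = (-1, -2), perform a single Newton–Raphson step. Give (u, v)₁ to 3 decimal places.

At (-1, -2): F = (5.000, -11.000).
Jacobian J = [[-v^2 - 2, -2·u·v + 1], [-8·u·v + 2·v^2 - 1, -4·u^2 + 4·u·v + 5]].
At the point, J = [[-6.000, -3.000], [-9.000, 9.000]] (det J = -81.000).
Solving J·Δ = −F gives Δ = (0.148, 1.370).
Then the next iterate is (u, v)₁ = (-0.852, -0.630).

(-0.852, -0.630)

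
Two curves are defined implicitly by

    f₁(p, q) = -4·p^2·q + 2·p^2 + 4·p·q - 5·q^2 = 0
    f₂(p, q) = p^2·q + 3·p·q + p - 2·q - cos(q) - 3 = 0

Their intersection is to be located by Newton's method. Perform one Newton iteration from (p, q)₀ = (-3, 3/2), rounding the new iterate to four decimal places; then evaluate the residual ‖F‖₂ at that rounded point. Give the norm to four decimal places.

At (-3, 3/2): F = (-65.2500, -9.070737).
Jacobian J = [[-8·p·q + 4·p + 4·q, -4·p^2 + 4·p - 10·q], [2·p·q + 3·q + 1, p^2 + 3·p + sin(q) - 2]].
At the point, J = [[30.0000, -63.0000], [-3.5000, -1.002505]] (det J = -250.575150).
Solving J·Δ = −F gives Δ = (-2.0195, -1.9974).
Then the next iterate is (p, q)₁ = (-5.0195, -0.4974).
Re-evaluating at (-5.0195, -0.4974): F = (109.269252, -12.945610), so ‖F‖₂ = 110.0334.

110.0334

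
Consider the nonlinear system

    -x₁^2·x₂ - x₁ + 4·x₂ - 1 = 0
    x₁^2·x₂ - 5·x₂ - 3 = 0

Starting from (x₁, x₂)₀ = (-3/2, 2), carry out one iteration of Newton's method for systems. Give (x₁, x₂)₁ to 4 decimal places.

(-0.3077, -3.6923)

At (-3/2, 2): F = (4.0000, -8.5000).
Jacobian J = [[-2·x₁·x₂ - 1, -x₁^2 + 4], [2·x₁·x₂, x₁^2 - 5]].
At the point, J = [[5.0000, 1.7500], [-6.0000, -2.7500]] (det J = -3.2500).
Solving J·Δ = −F gives Δ = (1.1923, -5.6923).
Then the next iterate is (x₁, x₂)₁ = (-0.3077, -3.6923).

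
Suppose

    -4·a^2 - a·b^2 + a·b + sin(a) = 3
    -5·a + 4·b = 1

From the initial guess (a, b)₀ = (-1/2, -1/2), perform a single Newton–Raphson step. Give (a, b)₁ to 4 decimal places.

(0.9698, 1.4622)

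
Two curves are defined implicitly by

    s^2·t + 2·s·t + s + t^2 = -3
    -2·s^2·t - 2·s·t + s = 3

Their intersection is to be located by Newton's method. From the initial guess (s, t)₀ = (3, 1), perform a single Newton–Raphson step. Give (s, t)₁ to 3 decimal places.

(27.000, -13.000)

At (3, 1): F = (22.000, -24.000).
Jacobian J = [[2·s·t + 2·t + 1, s^2 + 2·s + 2·t], [-4·s·t - 2·t + 1, -2·s^2 - 2·s]].
At the point, J = [[9.000, 17.000], [-13.000, -24.000]] (det J = 5.000).
Solving J·Δ = −F gives Δ = (24.000, -14.000).
Then the next iterate is (s, t)₁ = (27.000, -13.000).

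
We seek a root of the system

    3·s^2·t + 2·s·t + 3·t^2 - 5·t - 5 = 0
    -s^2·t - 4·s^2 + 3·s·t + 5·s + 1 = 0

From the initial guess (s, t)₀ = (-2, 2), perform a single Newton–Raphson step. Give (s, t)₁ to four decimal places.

At (-2, 2): F = (13.0000, -45.0000).
Jacobian J = [[6·s·t + 2·t, 3·s^2 + 2·s + 6·t - 5], [-2·s·t - 8·s + 3·t + 5, -s^2 + 3·s]].
At the point, J = [[-20.0000, 15.0000], [35.0000, -10.0000]] (det J = -325.0000).
Solving J·Δ = −F gives Δ = (1.6769, 1.3692).
Then the next iterate is (s, t)₁ = (-0.3231, 3.3692).

(-0.3231, 3.3692)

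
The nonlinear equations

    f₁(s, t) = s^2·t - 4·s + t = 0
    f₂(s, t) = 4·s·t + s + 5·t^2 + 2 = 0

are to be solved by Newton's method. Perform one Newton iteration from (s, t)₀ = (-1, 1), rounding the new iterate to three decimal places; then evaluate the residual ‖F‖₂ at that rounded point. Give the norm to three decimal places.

2.090

At (-1, 1): F = (6.000, 2.000).
Jacobian J = [[2·s·t - 4, s^2 + 1], [4·t + 1, 4·s + 10·t]].
At the point, J = [[-6.000, 2.000], [5.000, 6.000]] (det J = -46.000).
Solving J·Δ = −F gives Δ = (0.696, -0.913).
Then the next iterate is (s, t)₁ = (-0.304, 0.087).
Re-evaluating at (-0.304, 0.087): F = (1.31104, 1.62805), so ‖F‖₂ = 2.090.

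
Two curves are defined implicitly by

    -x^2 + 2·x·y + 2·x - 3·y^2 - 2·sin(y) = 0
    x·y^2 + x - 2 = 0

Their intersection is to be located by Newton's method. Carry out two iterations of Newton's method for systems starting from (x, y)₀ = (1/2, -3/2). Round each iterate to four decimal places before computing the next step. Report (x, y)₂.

At (1/2, -3/2): F = (-5.505010, -0.3750).
Jacobian J = [[-2·x + 2·y + 2, 2·x - 6·y - 2·cos(y)], [y^2 + 1, 2·x·y]].
At the point, J = [[-2.0000, 9.858526], [3.2500, -1.5000]] (det J = -29.040208).
Solving J·Δ = −F gives Δ = (0.4117, 0.6419).
Then the next iterate is (x, y)₁ = (0.9117, -0.8581).
Round to (0.9117, -0.8581) and repeat: F = (-1.268260, -0.416983), J = [[-1.5396, 5.664248], [1.736336, -1.564660]].
Δ = (0.5853, 0.3830), so (x, y)₂ = (1.4970, -0.4751).

(1.4970, -0.4751)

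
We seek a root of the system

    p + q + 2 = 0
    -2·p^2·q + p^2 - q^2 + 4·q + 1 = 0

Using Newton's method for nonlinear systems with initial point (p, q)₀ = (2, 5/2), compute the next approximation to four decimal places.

At (2, 5/2): F = (6.5000, -11.2500).
Jacobian J = [[1, 1], [-4·p·q + 2·p, -2·p^2 - 2·q + 4]].
At the point, J = [[1.0000, 1.0000], [-16.0000, -9.0000]] (det J = 7.0000).
Solving J·Δ = −F gives Δ = (6.7500, -13.2500).
Then the next iterate is (p, q)₁ = (8.7500, -10.7500).

(8.7500, -10.7500)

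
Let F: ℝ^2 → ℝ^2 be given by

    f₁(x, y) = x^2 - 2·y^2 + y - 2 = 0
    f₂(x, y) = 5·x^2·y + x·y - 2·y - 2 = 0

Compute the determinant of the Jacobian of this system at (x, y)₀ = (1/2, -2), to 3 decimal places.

J = [[2·x, -4·y + 1], [10·x·y + y, 5·x^2 + x - 2]].
At the point, J = [[1.000, 9.000], [-12.000, -0.250]].
det J = 107.750.

107.750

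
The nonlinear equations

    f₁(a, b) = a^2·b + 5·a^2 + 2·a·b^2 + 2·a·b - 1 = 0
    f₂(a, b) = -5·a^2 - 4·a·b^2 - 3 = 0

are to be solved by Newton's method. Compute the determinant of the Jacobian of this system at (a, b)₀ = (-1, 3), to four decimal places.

J = [[2·a·b + 10·a + 2·b^2 + 2·b, a^2 + 4·a·b + 2·a], [-10·a - 4·b^2, -8·a·b]].
At the point, J = [[8.0000, -13.0000], [-26.0000, 24.0000]].
det J = -146.0000.

-146.0000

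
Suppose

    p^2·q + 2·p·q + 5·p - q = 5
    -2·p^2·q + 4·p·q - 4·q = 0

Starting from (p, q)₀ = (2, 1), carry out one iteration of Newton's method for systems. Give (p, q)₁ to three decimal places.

(0.750, 1.250)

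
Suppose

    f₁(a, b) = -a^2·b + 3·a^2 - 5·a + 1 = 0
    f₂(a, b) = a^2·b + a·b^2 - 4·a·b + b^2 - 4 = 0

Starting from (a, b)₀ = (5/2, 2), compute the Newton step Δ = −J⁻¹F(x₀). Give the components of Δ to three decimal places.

(1.018, -0.840)

At (5/2, 2): F = (-5.250, 2.500).
Jacobian J = [[-2·a·b + 6·a - 5, -a^2], [2·a·b + b^2 - 4·b, a^2 + 2·a·b - 4·a + 2·b]].
At the point, J = [[0.000, -6.250], [6.000, 10.250]] (det J = 37.500).
Solving J·Δ = −F gives Δ = (1.018, -0.840).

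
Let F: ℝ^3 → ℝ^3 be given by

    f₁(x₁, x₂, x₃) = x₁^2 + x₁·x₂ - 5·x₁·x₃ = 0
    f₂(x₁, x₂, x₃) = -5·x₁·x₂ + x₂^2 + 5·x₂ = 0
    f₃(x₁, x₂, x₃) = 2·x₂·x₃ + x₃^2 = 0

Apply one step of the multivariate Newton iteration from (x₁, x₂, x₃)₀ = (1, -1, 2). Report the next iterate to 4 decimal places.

(1.2432, 0.1081, -0.2162)

At (1, -1, 2): F = (-10.0000, 1.0000, 0.0000).
Jacobian J = [[2·x₁ + x₂ - 5·x₃, x₁, -5·x₁], [-5·x₂, -5·x₁ + 2·x₂ + 5, 0], [0, 2·x₃, 2·x₂ + 2·x₃]].
At the point, J = [[-9.0000, 1.0000, -5.0000], [5.0000, -2.0000, 0.0000], [0.0000, 4.0000, 2.0000]] (det J = -74.0000).
Solving J·Δ = −F gives Δ = (0.2432, 1.1081, -2.2162).
Then the next iterate is (x₁, x₂, x₃)₁ = (1.2432, 0.1081, -0.2162).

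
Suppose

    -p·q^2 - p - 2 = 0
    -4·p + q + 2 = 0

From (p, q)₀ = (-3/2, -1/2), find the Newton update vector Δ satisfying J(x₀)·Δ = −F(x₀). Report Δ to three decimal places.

(1.534, -1.362)

At (-3/2, -1/2): F = (-0.125, 7.500).
Jacobian J = [[-q^2 - 1, -2·p·q], [-4, 1]].
At the point, J = [[-1.250, -1.500], [-4.000, 1.000]] (det J = -7.250).
Solving J·Δ = −F gives Δ = (1.534, -1.362).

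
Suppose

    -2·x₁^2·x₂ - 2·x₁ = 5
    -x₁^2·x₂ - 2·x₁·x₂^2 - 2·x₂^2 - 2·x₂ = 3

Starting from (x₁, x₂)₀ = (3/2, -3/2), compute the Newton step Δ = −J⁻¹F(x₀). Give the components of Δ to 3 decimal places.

At (3/2, -3/2): F = (-1.250, -7.875).
Jacobian J = [[-4·x₁·x₂ - 2, -2·x₁^2], [-2·x₁·x₂ - 2·x₂^2, -x₁^2 - 4·x₁·x₂ - 4·x₂ - 2]].
At the point, J = [[7.000, -4.500], [0.000, 10.750]] (det J = 75.250).
Solving J·Δ = −F gives Δ = (0.650, 0.733).

(0.650, 0.733)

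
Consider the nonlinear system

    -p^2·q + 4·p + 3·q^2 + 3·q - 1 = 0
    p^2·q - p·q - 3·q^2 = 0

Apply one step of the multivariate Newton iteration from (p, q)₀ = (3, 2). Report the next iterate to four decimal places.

At (3, 2): F = (11.0000, 0.0000).
Jacobian J = [[-2·p·q + 4, -p^2 + 6·q + 3], [2·p·q - q, p^2 - p - 6·q]].
At the point, J = [[-8.0000, 6.0000], [10.0000, -6.0000]] (det J = -12.0000).
Solving J·Δ = −F gives Δ = (-5.5000, -9.1667).
Then the next iterate is (p, q)₁ = (-2.5000, -7.1667).

(-2.5000, -7.1667)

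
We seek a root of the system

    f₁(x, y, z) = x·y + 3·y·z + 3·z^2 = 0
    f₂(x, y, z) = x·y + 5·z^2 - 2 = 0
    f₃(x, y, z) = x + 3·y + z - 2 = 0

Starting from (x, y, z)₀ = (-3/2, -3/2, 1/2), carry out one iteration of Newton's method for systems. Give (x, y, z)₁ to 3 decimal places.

At (-3/2, -3/2, 1/2): F = (0.750, 1.500, -7.500).
Jacobian J = [[y, x + 3·z, 3·y + 6·z], [y, x, 10·z], [1, 3, 1]].
At the point, J = [[-1.500, 0.000, -1.500], [-1.500, -1.500, 5.000], [1.000, 3.000, 1.000]] (det J = 29.250).
Solving J·Δ = −F gives Δ = (0.077, 2.333, 0.423).
Then the next iterate is (x, y, z)₁ = (-1.423, 0.833, 0.923).

(-1.423, 0.833, 0.923)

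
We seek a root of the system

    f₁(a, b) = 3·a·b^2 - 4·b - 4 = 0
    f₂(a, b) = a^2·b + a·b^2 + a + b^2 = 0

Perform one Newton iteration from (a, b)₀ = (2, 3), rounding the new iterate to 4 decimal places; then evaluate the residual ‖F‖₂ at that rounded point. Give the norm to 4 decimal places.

234.5962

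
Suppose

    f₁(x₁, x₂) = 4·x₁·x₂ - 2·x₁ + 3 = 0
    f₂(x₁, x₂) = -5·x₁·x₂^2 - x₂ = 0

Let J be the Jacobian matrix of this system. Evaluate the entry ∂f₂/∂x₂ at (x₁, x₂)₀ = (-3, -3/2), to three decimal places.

∂f₂/∂x₂ = -10·x₁·x₂ - 1.
At (-3, -3/2) this is -46.000.

-46.000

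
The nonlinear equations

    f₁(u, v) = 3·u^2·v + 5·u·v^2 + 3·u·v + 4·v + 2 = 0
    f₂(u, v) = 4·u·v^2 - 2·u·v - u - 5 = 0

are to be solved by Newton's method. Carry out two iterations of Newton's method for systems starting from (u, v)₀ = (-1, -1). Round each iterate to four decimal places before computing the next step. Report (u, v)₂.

(-5.5591, 2.3802)

At (-1, -1): F = (-7.0000, -10.0000).
Jacobian J = [[6·u·v + 5·v^2 + 3·v, 3·u^2 + 10·u·v + 3·u + 4], [4·v^2 - 2·v - 1, 8·u·v - 2·u]].
At the point, J = [[8.0000, 14.0000], [5.0000, 10.0000]] (det J = 10.0000).
Solving J·Δ = −F gives Δ = (-7.0000, 4.5000).
Then the next iterate is (u, v)₁ = (-8.0000, 3.5000).
Round to (-8.0000, 3.5000) and repeat: F = (114.0000, -333.0000), J = [[-96.2500, -108.0000], [41.0000, -208.0000]].
Δ = (2.4409, -1.1198), so (u, v)₂ = (-5.5591, 2.3802).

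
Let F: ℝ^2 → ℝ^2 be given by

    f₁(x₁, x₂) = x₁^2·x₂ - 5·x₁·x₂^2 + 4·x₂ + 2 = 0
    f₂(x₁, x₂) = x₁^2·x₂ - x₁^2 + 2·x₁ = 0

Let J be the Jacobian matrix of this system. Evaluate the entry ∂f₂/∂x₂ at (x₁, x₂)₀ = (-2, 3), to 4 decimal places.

4.0000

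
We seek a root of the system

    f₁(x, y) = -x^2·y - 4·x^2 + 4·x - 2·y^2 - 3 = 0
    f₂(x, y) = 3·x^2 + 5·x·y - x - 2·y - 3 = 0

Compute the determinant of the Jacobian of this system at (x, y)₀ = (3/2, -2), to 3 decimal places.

J = [[-2·x·y - 8·x + 4, -x^2 - 4·y], [6·x + 5·y - 1, 5·x - 2]].
At the point, J = [[-2.000, 5.750], [-2.000, 5.500]].
det J = 0.500.

0.500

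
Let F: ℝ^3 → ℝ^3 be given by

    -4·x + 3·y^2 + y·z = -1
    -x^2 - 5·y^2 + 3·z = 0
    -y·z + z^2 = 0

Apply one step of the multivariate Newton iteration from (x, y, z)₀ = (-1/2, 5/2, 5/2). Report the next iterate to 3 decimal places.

At (-1/2, 5/2, 5/2): F = (28.000, -24.000, 0.000).
Jacobian J = [[-4, 6·y + z, y], [-2·x, -10·y, 3], [0, -z, -y + 2·z]].
At the point, J = [[-4.000, 17.500, 2.500], [1.000, -25.000, 3.000], [0.000, -2.500, 2.500]] (det J = 170.000).
Solving J·Δ = −F gives Δ = (2.000, -1.000, -1.000).
Then the next iterate is (x, y, z)₁ = (1.500, 1.500, 1.500).

(1.500, 1.500, 1.500)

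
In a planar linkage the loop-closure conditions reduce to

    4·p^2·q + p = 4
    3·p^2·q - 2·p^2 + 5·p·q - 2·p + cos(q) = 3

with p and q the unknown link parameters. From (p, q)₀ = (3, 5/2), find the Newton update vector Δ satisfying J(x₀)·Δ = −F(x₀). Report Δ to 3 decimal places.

(-0.944, -0.873)

At (3, 5/2): F = (89.000, 77.19886).
Jacobian J = [[8·p·q + 1, 4·p^2], [6·p·q - 4·p + 5·q - 2, 3·p^2 + 5·p - sin(q)]].
At the point, J = [[61.000, 36.000], [43.500, 41.40153]] (det J = 959.49320).
Solving J·Δ = −F gives Δ = (-0.944, -0.873).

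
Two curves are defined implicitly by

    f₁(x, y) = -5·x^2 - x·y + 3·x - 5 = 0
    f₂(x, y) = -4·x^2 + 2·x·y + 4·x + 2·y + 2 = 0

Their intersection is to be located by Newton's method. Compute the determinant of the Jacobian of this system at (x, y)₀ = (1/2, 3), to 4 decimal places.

-12.0000

J = [[-10·x - y + 3, -x], [-8·x + 2·y + 4, 2·x + 2]].
At the point, J = [[-5.0000, -0.5000], [6.0000, 3.0000]].
det J = -12.0000.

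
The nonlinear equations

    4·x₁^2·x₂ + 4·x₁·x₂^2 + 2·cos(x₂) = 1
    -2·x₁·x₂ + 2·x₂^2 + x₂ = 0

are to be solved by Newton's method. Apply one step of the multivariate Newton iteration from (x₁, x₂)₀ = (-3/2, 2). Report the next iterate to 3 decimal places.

(-0.428, 1.024)

At (-3/2, 2): F = (-7.83229, 16.000).
Jacobian J = [[8·x₁·x₂ + 4·x₂^2, 4·x₁^2 + 8·x₁·x₂ - 2·sin(x₂)], [-2·x₂, -2·x₁ + 4·x₂ + 1]].
At the point, J = [[-8.000, -16.81859], [-4.000, 12.000]] (det J = -163.27438).
Solving J·Δ = −F gives Δ = (1.072, -0.976).
Then the next iterate is (x₁, x₂)₁ = (-0.428, 1.024).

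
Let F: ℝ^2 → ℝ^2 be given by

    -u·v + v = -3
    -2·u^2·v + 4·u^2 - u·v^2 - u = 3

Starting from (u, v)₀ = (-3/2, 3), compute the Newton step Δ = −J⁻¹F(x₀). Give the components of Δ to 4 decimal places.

At (-3/2, 3): F = (10.5000, 7.5000).
Jacobian J = [[-v, -u + 1], [-4·u·v + 8·u - v^2 - 1, -2·u^2 - 2·u·v]].
At the point, J = [[-3.0000, 2.5000], [-4.0000, 4.5000]] (det J = -3.5000).
Solving J·Δ = −F gives Δ = (8.1429, 5.5714).

(8.1429, 5.5714)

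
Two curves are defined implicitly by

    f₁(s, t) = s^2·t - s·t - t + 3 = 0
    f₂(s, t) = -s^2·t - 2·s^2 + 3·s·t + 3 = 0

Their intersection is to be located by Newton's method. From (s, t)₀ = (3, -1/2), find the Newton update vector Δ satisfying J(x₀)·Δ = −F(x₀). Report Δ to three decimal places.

At (3, -1/2): F = (0.500, -15.000).
Jacobian J = [[2·s·t - t, s^2 - s - 1], [-2·s·t - 4·s + 3·t, -s^2 + 3·s]].
At the point, J = [[-2.500, 5.000], [-10.500, 0.000]] (det J = 52.500).
Solving J·Δ = −F gives Δ = (-1.429, -0.814).

(-1.429, -0.814)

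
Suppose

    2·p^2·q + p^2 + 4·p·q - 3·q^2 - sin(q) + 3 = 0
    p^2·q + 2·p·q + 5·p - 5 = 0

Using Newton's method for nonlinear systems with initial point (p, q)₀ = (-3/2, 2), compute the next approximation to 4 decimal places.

At (-3/2, 2): F = (-10.659297, -14.0000).
Jacobian J = [[4·p·q + 2·p + 4·q, 2·p^2 + 4·p - 6·q - cos(q)], [2·p·q + 2·q + 5, p^2 + 2·p]].
At the point, J = [[-7.0000, -13.083853], [3.0000, -0.7500]] (det J = 44.501559).
Solving J·Δ = −F gives Δ = (3.9365, -2.9207).
Then the next iterate is (p, q)₁ = (2.4365, -0.9207).

(2.4365, -0.9207)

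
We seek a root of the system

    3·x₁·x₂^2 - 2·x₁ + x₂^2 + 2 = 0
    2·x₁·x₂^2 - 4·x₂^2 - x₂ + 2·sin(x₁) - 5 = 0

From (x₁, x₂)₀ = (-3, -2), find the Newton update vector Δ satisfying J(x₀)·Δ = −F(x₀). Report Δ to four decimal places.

(-2.2752, 1.4610)

At (-3, -2): F = (-24.0000, -43.282240).
Jacobian J = [[3·x₂^2 - 2, 6·x₁·x₂ + 2·x₂], [2·x₂^2 + 2·cos(x₁), 4·x₁·x₂ - 8·x₂ - 1]].
At the point, J = [[10.0000, 32.0000], [6.020015, 39.0000]] (det J = 197.359520).
Solving J·Δ = −F gives Δ = (-2.2752, 1.4610).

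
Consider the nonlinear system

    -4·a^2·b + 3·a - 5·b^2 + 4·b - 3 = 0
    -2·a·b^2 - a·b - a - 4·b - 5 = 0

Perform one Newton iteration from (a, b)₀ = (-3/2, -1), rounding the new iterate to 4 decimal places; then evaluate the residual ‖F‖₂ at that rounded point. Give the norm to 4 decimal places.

2.6187

At (-3/2, -1): F = (-7.5000, 2.0000).
Jacobian J = [[-8·a·b + 3, -4·a^2 - 10·b + 4], [-2·b^2 - b - 1, -4·a·b - a - 4]].
At the point, J = [[-9.0000, 5.0000], [-2.0000, -8.5000]] (det J = 86.5000).
Solving J·Δ = −F gives Δ = (-0.6214, 0.3815).
Then the next iterate is (a, b)₁ = (-2.1214, -0.6185).
Re-evaluating at (-2.1214, -0.6185): F = (-2.617075, -0.093636), so ‖F‖₂ = 2.6187.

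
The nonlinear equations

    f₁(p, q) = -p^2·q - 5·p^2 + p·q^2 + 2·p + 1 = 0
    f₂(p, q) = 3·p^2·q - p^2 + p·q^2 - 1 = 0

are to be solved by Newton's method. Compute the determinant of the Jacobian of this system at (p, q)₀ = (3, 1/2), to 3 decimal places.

-903.000

J = [[-2·p·q - 10·p + q^2 + 2, -p^2 + 2·p·q], [6·p·q - 2·p + q^2, 3·p^2 + 2·p·q]].
At the point, J = [[-30.750, -6.000], [3.250, 30.000]].
det J = -903.000.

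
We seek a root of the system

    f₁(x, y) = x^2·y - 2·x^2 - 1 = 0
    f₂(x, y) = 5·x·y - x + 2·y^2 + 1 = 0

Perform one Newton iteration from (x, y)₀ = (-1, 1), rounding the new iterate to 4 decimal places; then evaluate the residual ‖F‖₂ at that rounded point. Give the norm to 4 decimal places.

4.6098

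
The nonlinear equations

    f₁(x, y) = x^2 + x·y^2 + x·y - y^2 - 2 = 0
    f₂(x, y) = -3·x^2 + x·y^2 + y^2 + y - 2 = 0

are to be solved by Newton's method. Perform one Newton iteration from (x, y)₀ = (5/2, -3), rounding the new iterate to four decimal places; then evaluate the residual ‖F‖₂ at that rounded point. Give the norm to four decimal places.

At (5/2, -3): F = (10.2500, 7.7500).
Jacobian J = [[2·x + y^2 + y, 2·x·y + x - 2·y], [-6·x + y^2, 2·x·y + 2·y + 1]].
At the point, J = [[11.0000, -6.5000], [-6.0000, -20.0000]] (det J = -259.0000).
Solving J·Δ = −F gives Δ = (-0.5970, 0.5666).
Then the next iterate is (x, y)₁ = (1.9030, -2.4334).
Re-evaluating at (1.9030, -2.4334): F = (2.337705, 1.892300), so ‖F‖₂ = 3.0076.

3.0076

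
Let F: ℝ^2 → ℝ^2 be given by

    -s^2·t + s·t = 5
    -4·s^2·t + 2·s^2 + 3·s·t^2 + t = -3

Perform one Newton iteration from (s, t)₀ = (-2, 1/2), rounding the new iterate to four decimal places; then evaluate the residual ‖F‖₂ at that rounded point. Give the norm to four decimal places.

At (-2, 1/2): F = (-8.0000, 2.0000).
Jacobian J = [[-2·s·t + t, -s^2 + s], [-8·s·t + 4·s + 3·t^2, -4·s^2 + 6·s·t + 1]].
At the point, J = [[2.5000, -6.0000], [0.7500, -21.0000]] (det J = -48.0000).
Solving J·Δ = −F gives Δ = (3.7500, 0.2292).
Then the next iterate is (s, t)₁ = (1.7500, 0.7292).
Re-evaluating at (1.7500, 0.7292): F = (-5.957075, 3.713096), so ‖F‖₂ = 7.0195.

7.0195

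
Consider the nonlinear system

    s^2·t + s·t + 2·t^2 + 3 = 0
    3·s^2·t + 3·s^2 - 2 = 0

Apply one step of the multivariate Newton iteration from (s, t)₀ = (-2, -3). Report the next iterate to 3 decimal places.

At (-2, -3): F = (15.000, -26.000).
Jacobian J = [[2·s·t + t, s^2 + s + 4·t], [6·s·t + 6·s, 3·s^2]].
At the point, J = [[9.000, -10.000], [24.000, 12.000]] (det J = 348.000).
Solving J·Δ = −F gives Δ = (0.230, 1.707).
Then the next iterate is (s, t)₁ = (-1.770, -1.293).

(-1.770, -1.293)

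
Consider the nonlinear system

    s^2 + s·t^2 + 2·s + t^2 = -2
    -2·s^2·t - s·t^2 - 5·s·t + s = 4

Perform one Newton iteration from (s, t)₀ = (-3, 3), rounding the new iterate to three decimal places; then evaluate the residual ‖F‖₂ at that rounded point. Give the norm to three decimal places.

3.717

At (-3, 3): F = (-13.000, 11.000).
Jacobian J = [[2·s + t^2 + 2, 2·s·t + 2·t], [-4·s·t - t^2 - 5·t + 1, -2·s^2 - 2·s·t - 5·s]].
At the point, J = [[5.000, -12.000], [13.000, 15.000]] (det J = 231.000).
Solving J·Δ = −F gives Δ = (0.273, -0.970).
Then the next iterate is (s, t)₁ = (-2.727, 2.030).
Re-evaluating at (-2.727, 2.030): F = (-3.13427, 1.99744), so ‖F‖₂ = 3.717.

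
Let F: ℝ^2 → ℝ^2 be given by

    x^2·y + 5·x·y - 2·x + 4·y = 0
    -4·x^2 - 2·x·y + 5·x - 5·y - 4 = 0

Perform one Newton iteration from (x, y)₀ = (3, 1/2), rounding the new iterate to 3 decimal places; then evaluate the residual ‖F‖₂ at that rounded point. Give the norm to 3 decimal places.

At (3, 1/2): F = (8.000, -30.500).
Jacobian J = [[2·x·y + 5·y - 2, x^2 + 5·x + 4], [-8·x - 2·y + 5, -2·x - 5]].
At the point, J = [[3.500, 28.000], [-20.000, -11.000]] (det J = 521.500).
Solving J·Δ = −F gives Δ = (-1.469, -0.102).
Then the next iterate is (x, y)₁ = (1.531, 0.398).
Re-evaluating at (1.531, 0.398): F = (2.50959, -8.92952), so ‖F‖₂ = 9.275.

9.275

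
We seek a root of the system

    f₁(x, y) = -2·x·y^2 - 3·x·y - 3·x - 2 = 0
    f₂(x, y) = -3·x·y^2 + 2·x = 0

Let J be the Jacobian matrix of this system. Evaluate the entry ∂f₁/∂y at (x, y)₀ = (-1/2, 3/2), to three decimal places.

∂f₁/∂y = -4·x·y - 3·x.
At (-1/2, 3/2) this is 4.500.

4.500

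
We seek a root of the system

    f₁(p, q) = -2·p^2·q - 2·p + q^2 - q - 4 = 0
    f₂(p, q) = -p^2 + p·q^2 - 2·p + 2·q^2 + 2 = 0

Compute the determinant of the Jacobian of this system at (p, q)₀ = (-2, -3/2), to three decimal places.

51.000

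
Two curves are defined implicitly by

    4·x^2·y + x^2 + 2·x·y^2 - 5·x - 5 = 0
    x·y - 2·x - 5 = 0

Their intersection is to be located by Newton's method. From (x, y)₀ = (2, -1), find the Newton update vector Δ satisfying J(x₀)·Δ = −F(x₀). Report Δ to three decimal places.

At (2, -1): F = (-23.000, -11.000).
Jacobian J = [[8·x·y + 2·x + 2·y^2 - 5, 4·x^2 + 4·x·y], [y - 2, x]].
At the point, J = [[-15.000, 8.000], [-3.000, 2.000]] (det J = -6.000).
Solving J·Δ = −F gives Δ = (7.000, 16.000).

(7.000, 16.000)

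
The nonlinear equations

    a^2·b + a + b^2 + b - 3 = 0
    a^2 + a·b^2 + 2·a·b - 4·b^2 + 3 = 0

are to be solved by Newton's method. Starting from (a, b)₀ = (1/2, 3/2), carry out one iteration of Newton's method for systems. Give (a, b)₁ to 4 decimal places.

(0.4571, 1.1429)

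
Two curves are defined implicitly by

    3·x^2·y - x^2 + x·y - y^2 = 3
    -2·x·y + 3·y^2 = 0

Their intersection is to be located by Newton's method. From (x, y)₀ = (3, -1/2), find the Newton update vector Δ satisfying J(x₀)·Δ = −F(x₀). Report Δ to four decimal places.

At (3, -1/2): F = (-27.2500, 3.7500).
Jacobian J = [[6·x·y - 2·x + y, 3·x^2 + x - 2·y], [-2·y, -2·x + 6·y]].
At the point, J = [[-15.5000, 31.0000], [1.0000, -9.0000]] (det J = 108.5000).
Solving J·Δ = −F gives Δ = (-1.1889, 0.2846).

(-1.1889, 0.2846)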